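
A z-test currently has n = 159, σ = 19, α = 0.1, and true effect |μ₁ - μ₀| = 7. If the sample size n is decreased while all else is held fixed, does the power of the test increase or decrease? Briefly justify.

Power decreases: a smaller n inflates the standard error σ/√n, pulling the sampling distribution under H₁ back toward the critical value.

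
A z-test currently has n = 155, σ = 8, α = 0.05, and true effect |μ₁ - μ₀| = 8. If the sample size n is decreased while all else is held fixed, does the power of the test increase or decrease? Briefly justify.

Power decreases: a smaller n inflates the standard error σ/√n, pulling the sampling distribution under H₁ back toward the critical value.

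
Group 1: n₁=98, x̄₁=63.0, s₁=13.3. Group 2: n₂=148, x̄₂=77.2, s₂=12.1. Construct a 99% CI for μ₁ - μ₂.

Difference = -14.2. SE = √(13.3²/98 + 12.1²/148) = 1.672. CI = (-18.51, -9.89)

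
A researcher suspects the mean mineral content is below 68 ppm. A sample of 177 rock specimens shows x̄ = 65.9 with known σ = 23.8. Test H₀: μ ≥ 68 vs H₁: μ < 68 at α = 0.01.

z = -1.174. Critical value: -2.33. Fail to reject H₀.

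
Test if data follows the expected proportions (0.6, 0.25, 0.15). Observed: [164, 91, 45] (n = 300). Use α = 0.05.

Expected: [180.0, 75.0, 45.0]. χ² = 4.836. df = 2, critical = 5.991. Fail to reject H₀.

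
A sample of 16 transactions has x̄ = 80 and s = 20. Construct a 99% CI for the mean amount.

CI = x̄ ± t*(s/√n) = 80 ± 2.947(20/√16) = (65.27, 94.73)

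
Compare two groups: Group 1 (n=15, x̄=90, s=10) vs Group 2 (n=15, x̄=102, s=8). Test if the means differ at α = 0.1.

Pooled sp = 9.06. t = -3.629, df = 28. Critical t = ±1.701. Reject H₀.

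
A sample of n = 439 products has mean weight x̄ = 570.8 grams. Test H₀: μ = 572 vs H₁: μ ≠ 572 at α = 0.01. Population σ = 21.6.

z = (x̄ - μ₀)/(σ/√n) = (570.8 - 572)/(21.6/√439) = -1.164. Critical value: ±2.576. Since |-1.164| ≤ 2.576, Fail to reject H₀.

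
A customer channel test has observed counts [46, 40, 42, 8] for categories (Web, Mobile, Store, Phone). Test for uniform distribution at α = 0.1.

Expected = 34 each. χ² = Σ(O-E)²/E = 27.059. df = 3, critical value = 6.251. Reject H₀.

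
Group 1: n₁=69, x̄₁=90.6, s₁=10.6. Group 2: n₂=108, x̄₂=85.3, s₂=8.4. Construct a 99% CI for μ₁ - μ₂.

Difference = 5.3. SE = √(10.6²/69 + 8.4²/108) = 1.511. CI = (1.41, 9.19)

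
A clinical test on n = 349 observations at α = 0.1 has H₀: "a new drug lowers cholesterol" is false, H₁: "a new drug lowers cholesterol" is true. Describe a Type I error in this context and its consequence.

Type I error: rejecting H₀ when it is true — concluding that a new drug lowers cholesterol when in fact it is not. Consequence: approving an ineffective drug — patients take a useless medication and may skip effective alternatives.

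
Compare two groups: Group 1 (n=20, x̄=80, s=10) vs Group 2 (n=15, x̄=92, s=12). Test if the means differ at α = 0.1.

Pooled sp = 10.89. t = -3.225, df = 33. Critical t = ±1.692. Reject H₀.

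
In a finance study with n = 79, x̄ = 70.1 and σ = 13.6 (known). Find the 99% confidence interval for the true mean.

CI = x̄ ± z*(σ/√n) = 70.1 ± 2.576(13.6/√79) = 70.1 ± 3.94 = (66.16, 74.04)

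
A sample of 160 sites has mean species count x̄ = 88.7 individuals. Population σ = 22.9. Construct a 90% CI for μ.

CI = x̄ ± z*(σ/√n) = 88.7 ± 1.645(22.9/√160) = 88.7 ± 2.98 = (85.72, 91.68)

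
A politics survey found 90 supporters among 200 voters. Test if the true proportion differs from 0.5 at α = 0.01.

p̂ = 0.45, p₀ = 0.5. z = (p̂ - p₀)/√(p₀(1-p₀)/n) = -1.414. Critical: ±2.576. Fail to reject H₀.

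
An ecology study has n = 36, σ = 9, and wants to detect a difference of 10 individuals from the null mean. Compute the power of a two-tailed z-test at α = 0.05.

SE = σ/√n = 9/√36 = 1.5. Non-centrality λ = d/SE = 10/1.5 = 6.667. Power ≈ Φ(λ - z_{α/2}) = Φ(6.667 - 1.96) = Φ(4.707) = 1.0.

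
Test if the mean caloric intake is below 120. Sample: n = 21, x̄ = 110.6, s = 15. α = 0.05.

t = (110.6 - 120)/(15/√21) = -2.872, df = 20. Critical t = -1.725. Reject H₀.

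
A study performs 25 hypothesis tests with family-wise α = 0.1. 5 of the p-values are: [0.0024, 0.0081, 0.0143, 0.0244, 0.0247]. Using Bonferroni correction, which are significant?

Bonferroni α = 0.1/25 = 0.004. Significant p-values: [0.0024]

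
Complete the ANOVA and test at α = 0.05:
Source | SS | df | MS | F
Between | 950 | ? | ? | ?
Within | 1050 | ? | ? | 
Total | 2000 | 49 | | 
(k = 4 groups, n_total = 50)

df_between = 3, df_within = 46. MS_between = 316.67, MS_within = 22.83. F = 13.873, F_crit ≈ 2.807. Reject H₀.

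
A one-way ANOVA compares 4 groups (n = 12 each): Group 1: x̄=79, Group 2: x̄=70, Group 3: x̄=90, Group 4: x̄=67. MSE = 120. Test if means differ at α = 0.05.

Grand mean = 76.5. SS_between = 3852.0, MS_between = 1284.0. F = 10.7, F_crit ≈ 2.816. Reject H₀.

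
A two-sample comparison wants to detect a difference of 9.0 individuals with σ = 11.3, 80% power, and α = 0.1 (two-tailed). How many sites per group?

n per group = 2(z_α/2 + z_β)²σ²/d² = 2×(1.645 + 0.84)²×11.3²/9.0² = 19.5 → n = 20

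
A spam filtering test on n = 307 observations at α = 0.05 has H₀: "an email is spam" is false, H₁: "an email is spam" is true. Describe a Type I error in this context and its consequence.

Type I error: rejecting H₀ when it is true — concluding that an email is spam when in fact it is not. Consequence: a legitimate email is sent to the spam folder and the user misses it.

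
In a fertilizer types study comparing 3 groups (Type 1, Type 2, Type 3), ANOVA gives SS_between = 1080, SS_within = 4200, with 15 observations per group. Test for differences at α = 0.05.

df_between = 2, df_within = 42. F = MS_between/MS_within = 540.0/100.0 = 5.4. F_crit ≈ 3.22. Reject H₀. At least one mean differs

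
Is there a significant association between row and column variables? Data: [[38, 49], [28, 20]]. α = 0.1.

χ² = 2.659. df = 1, critical = 2.706. Fail to reject H₀. No evidence of dependence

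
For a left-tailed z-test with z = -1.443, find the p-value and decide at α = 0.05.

p = P(Z < -1.443) = Φ(-1.443) ≈ 0.0745. Since p ≥ 0.05, fail to reject H₀ (not significant) at α = 0.05.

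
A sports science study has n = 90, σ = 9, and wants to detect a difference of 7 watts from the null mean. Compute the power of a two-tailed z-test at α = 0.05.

SE = σ/√n = 9/√90 = 0.949. Non-centrality λ = d/SE = 7/0.949 = 7.379. Power ≈ Φ(λ - z_{α/2}) = Φ(7.379 - 1.96) = Φ(5.419) = 1.0.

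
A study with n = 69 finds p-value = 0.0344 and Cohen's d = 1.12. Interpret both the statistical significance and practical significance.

Statistically significant (p = 0.0344 < 0.05). Cohen's d = 1.12 indicates a large effect size. Both statistical and practical significance should be considered.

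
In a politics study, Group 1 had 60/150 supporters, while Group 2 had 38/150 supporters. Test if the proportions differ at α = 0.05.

p̂₁ = 0.4, p̂₂ = 0.253, pooled p̂ = 0.327. z = 2.708. Critical: ±1.96. Reject H₀.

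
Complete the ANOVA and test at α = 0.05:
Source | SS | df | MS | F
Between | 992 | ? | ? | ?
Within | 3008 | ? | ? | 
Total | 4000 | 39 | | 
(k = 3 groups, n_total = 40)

df_between = 2, df_within = 37. MS_between = 496.0, MS_within = 81.3. F = 6.101, F_crit ≈ 3.252. Reject H₀.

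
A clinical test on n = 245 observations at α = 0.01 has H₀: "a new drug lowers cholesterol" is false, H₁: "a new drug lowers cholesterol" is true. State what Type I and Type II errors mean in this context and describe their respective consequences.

Type I (false positive): concluding that a new drug lowers cholesterol when it is not — approving an ineffective drug — patients take a useless medication and may skip effective alternatives. Type II (false negative): failing to conclude that a new drug lowers cholesterol when it is — shelving an effective drug — patients miss out on a treatment that would have helped. Which is costlier depends on domain priorities and is a judgement call rather than a statistical fact.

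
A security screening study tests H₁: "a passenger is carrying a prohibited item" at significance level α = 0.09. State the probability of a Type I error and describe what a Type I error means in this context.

P(Type I error) = α = 0.09. A Type I error is rejecting H₀ when H₀ is actually true (false positive) — here, concluding that a passenger is carrying a prohibited item when in fact this is not the case. Consequence: detaining an innocent passenger — delay and inconvenience.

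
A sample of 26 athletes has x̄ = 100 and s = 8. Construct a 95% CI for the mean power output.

CI = x̄ ± t*(s/√n) = 100 ± 2.06(8/√26) = (96.77, 103.23)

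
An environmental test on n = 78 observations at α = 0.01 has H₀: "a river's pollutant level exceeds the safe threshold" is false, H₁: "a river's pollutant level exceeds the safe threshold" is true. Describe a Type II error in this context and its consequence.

Type II error: failing to reject H₀ when it is false — concluding that a river's pollutant level exceeds the safe threshold is not supported when in fact it is. Consequence: allowing unsafe pollution to continue.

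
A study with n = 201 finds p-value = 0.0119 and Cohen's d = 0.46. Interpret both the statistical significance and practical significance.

Statistically significant (p = 0.0119 < 0.05). Cohen's d = 0.46 indicates a small effect size. Both statistical and practical significance should be considered.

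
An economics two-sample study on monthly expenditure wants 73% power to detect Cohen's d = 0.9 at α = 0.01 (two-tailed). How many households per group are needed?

z_{α/2} = 2.576, z_β = Φ⁻¹(0.73) = 0.613. For large effect (d = 0.9): n per group = 2(z_{α/2} + z_β)²/d² = 2(2.576 + 0.613)²/0.9² = 25.1 → 26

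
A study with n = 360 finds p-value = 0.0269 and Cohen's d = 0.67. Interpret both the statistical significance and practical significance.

Statistically significant (p = 0.0269 < 0.05). Cohen's d = 0.67 indicates a medium effect size. Both statistical and practical significance should be considered.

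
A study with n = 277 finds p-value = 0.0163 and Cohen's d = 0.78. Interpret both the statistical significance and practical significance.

Statistically significant (p = 0.0163 < 0.05). Cohen's d = 0.78 indicates a medium effect size. Both statistical and practical significance should be considered.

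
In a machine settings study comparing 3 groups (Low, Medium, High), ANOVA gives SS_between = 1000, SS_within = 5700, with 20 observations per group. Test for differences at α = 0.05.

df_between = 2, df_within = 57. F = MS_between/MS_within = 500.0/100.0 = 5.0. F_crit ≈ 3.159. Reject H₀. At least one mean differs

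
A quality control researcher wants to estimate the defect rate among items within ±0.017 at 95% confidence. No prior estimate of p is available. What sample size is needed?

Conservative approach: use p = 0.5 (maximizes p(1-p) = 0.25). n = z²(0.25)/E² = 1.96²×0.25/0.017² = 3323.2 → n = 3324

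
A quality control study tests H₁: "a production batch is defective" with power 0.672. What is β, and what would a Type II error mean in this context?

β = 1 - power = 1 - 0.672 = 0.328. A Type II error is failing to reject H₀ when H₀ is false (false negative) — here, failing to conclude that a production batch is defective when in fact it is true. Consequence: shipping a defective batch — faulty products reach customers.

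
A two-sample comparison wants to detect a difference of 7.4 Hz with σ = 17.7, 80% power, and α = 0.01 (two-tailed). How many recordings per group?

n per group = 2(z_α/2 + z_β)²σ²/d² = 2×(2.576 + 0.84)²×17.7²/7.4² = 133.5 → n = 134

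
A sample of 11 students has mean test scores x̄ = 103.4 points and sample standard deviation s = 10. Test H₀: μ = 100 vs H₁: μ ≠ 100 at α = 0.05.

t = (x̄ - μ₀)/(s/√n) = (103.4 - 100)/(10/√11) = 1.128. df = 10, critical t = ±2.228. Fail to reject H₀.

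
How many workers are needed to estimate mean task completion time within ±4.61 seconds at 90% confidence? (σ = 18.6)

n = (z*σ/E)² = (1.645×18.6/4.61)² = 44.1 → n = 45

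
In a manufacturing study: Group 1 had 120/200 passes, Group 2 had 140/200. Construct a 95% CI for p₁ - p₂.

p̂₁ = 0.6, p̂₂ = 0.7. Difference = -0.1. CI = (-0.193, -0.007)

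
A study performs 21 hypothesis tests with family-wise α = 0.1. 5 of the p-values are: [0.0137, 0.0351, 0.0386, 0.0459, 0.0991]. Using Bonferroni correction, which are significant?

Bonferroni α = 0.1/21 = 0.00476. None of the given p-values are significant.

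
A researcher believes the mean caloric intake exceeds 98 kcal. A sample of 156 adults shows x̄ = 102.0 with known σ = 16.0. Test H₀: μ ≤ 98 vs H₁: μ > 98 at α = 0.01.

z = 3.122. Critical value: 2.33. Reject H₀.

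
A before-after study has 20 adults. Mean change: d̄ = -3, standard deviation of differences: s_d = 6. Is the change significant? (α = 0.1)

t = d̄/(s_d/√n) = -3/(6/√20) = -2.236. df = 19, critical t = ±1.729. Reject H₀.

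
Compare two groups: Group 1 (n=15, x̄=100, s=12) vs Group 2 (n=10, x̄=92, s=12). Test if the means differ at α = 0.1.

Pooled sp = 12.0. t = 1.633, df = 23. Critical t = ±1.714. Fail to reject H₀.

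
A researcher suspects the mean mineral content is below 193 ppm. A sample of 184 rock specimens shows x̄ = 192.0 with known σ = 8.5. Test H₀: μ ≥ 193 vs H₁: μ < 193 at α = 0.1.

z = -1.596. Critical value: -1.28. Reject H₀.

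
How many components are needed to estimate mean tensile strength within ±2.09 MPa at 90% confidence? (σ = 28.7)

n = (z*σ/E)² = (1.645×28.7/2.09)² = 510.3 → n = 511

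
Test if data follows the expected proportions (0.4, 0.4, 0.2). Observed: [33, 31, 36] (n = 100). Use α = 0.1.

Expected: [40.0, 40.0, 20.0]. χ² = 16.05. df = 2, critical = 4.605. Reject H₀.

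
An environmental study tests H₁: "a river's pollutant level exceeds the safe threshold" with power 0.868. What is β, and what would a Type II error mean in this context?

β = 1 - power = 1 - 0.868 = 0.132. A Type II error is failing to reject H₀ when H₀ is false (false negative) — here, failing to conclude that a river's pollutant level exceeds the safe threshold when in fact it is true. Consequence: allowing unsafe pollution to continue.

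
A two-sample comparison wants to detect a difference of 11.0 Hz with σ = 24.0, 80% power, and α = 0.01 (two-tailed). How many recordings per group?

n per group = 2(z_α/2 + z_β)²σ²/d² = 2×(2.576 + 0.84)²×24.0²/11.0² = 111.1 → n = 112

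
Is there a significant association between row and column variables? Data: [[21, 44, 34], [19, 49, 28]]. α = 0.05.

χ² = 0.904. df = 2, critical = 5.991. Fail to reject H₀. No evidence of dependence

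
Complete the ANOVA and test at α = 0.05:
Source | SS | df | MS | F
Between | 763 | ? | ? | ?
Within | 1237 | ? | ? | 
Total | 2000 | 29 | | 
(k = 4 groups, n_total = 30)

df_between = 3, df_within = 26. MS_between = 254.33, MS_within = 47.58. F = 5.346, F_crit ≈ 2.975. Reject H₀.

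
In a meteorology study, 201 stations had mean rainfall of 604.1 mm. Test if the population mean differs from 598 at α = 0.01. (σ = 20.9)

z = (x̄ - μ₀)/(σ/√n) = (604.1 - 598)/(20.9/√201) = 4.138. Critical value: ±2.576. Since |4.138| > 2.576, Reject H₀.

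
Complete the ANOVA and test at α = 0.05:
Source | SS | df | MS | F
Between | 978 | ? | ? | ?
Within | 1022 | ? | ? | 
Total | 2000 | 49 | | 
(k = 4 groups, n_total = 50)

df_between = 3, df_within = 46. MS_between = 326.0, MS_within = 22.22. F = 14.673, F_crit ≈ 2.807. Reject H₀.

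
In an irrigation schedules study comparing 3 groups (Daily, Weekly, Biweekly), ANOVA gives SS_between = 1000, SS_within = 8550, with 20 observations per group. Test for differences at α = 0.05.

df_between = 2, df_within = 57. F = MS_between/MS_within = 500.0/150.0 = 3.333. F_crit ≈ 3.159. Reject H₀. At least one mean differs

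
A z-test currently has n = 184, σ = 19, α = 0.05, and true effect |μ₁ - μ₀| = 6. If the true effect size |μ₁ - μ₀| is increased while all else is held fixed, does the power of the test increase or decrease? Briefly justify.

Power increases: a larger true effect increases the non-centrality λ = |μ₁ - μ₀|/(σ/√n).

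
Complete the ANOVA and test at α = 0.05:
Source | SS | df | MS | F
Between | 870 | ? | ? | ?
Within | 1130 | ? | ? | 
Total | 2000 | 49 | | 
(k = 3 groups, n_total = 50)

df_between = 2, df_within = 47. MS_between = 435.0, MS_within = 24.04. F = 18.093, F_crit ≈ 3.195. Reject H₀.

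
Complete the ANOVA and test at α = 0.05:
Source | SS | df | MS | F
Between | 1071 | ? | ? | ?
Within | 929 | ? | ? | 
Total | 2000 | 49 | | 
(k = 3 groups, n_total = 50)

df_between = 2, df_within = 47. MS_between = 535.5, MS_within = 19.77. F = 27.092, F_crit ≈ 3.195. Reject H₀.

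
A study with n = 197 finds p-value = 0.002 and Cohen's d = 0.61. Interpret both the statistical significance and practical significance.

Statistically significant (p = 0.002 < 0.05). Cohen's d = 0.61 indicates a medium effect size. Both statistical and practical significance should be considered.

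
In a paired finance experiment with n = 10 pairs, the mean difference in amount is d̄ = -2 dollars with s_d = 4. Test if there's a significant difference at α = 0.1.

t = d̄/(s_d/√n) = -2/(4/√10) = -1.581. df = 9, critical t = ±1.833. Fail to reject H₀.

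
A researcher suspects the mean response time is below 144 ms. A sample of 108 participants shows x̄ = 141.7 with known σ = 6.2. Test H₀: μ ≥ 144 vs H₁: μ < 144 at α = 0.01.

z = -3.855. Critical value: -2.33. Reject H₀.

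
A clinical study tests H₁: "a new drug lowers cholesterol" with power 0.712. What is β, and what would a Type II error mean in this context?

β = 1 - power = 1 - 0.712 = 0.288. A Type II error is failing to reject H₀ when H₀ is false (false negative) — here, failing to conclude that a new drug lowers cholesterol when in fact it is true. Consequence: shelving an effective drug — patients miss out on a treatment that would have helped.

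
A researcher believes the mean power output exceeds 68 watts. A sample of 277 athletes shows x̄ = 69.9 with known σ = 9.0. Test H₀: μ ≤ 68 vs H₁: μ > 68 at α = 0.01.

z = 3.514. Critical value: 2.33. Reject H₀.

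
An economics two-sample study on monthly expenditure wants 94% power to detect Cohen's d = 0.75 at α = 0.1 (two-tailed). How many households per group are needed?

z_{α/2} = 1.645, z_β = Φ⁻¹(0.94) = 1.555. For medium effect (d = 0.75): n per group = 2(z_{α/2} + z_β)²/d² = 2(1.645 + 1.555)²/0.75² = 36.4 → 37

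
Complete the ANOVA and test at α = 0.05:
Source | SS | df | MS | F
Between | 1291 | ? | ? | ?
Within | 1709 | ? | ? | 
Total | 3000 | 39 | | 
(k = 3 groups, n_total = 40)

df_between = 2, df_within = 37. MS_between = 645.5, MS_within = 46.19. F = 13.975, F_crit ≈ 3.252. Reject H₀.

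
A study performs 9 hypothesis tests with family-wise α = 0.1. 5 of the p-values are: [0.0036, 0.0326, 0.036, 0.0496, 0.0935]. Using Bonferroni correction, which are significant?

Bonferroni α = 0.1/9 = 0.01111. Significant p-values: [0.0036]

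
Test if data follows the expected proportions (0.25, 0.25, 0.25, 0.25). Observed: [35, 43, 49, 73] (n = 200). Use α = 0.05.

Expected: [50.0, 50.0, 50.0, 50.0]. χ² = 16.08. df = 3, critical = 7.815. Reject H₀.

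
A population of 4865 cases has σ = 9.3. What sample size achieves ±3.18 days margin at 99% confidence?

Without FPC: n₀ = (2.576×9.3/3.18)² = 56.755. With FPC: n = n₀N/(n₀+N-1) = 56.1 → n = 57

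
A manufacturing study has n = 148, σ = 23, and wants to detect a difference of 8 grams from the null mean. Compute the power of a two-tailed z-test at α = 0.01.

SE = σ/√n = 23/√148 = 1.891. Non-centrality λ = d/SE = 8/1.891 = 4.231. Power ≈ Φ(λ - z_{α/2}) = Φ(4.231 - 2.576) = Φ(1.655) = 0.951.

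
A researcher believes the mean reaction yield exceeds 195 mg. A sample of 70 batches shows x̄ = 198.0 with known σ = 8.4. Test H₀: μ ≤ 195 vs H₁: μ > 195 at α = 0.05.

z = 2.988. Critical value: 1.645. Reject H₀.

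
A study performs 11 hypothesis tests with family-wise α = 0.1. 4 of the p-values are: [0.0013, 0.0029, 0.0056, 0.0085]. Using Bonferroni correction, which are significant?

Bonferroni α = 0.1/11 = 0.00909. Significant p-values: [0.0013, 0.0029, 0.0056, 0.0085]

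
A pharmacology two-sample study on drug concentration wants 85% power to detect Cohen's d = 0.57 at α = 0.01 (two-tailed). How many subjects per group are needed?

z_{α/2} = 2.576, z_β = Φ⁻¹(0.85) = 1.036. For medium effect (d = 0.57): n per group = 2(z_{α/2} + z_β)²/d² = 2(2.576 + 1.036)²/0.57² = 80.3 → 81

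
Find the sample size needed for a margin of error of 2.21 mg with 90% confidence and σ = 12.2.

n = (z*σ/E)² = (1.645×12.2/2.21)² = 82.5 → n = 83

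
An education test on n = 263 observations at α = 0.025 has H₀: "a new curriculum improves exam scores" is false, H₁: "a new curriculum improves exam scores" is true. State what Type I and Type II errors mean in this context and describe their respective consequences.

Type I (false positive): concluding that a new curriculum improves exam scores when it is not — adopting a curriculum that gives no real benefit — disruption for nothing. Type II (false negative): failing to conclude that a new curriculum improves exam scores when it is — keeping the old curriculum when the new one would have helped students. Which is costlier depends on domain priorities and is a judgement call rather than a statistical fact.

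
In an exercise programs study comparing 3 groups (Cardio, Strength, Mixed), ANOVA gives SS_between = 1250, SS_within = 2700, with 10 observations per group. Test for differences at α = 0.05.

df_between = 2, df_within = 27. F = MS_between/MS_within = 625.0/100.0 = 6.25. F_crit ≈ 3.354. Reject H₀. At least one mean differs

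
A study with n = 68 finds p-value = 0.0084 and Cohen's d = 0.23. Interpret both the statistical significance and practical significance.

Statistically significant (p = 0.0084 < 0.05). Cohen's d = 0.23 indicates a small effect size. Both statistical and practical significance should be considered.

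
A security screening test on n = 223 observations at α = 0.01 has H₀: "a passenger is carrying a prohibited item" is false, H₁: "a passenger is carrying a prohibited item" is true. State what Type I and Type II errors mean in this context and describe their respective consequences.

Type I (false positive): concluding that a passenger is carrying a prohibited item when it is not — detaining an innocent passenger — delay and inconvenience. Type II (false negative): failing to conclude that a passenger is carrying a prohibited item when it is — letting a prohibited item through — security breach. Which is costlier depends on domain priorities and is a judgement call rather than a statistical fact.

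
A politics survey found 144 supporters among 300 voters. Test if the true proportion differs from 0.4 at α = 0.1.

p̂ = 0.48, p₀ = 0.4. z = (p̂ - p₀)/√(p₀(1-p₀)/n) = 2.828. Critical: ±1.645. Reject H₀.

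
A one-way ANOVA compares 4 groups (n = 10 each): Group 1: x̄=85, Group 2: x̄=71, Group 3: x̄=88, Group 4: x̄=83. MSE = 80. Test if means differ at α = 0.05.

Grand mean = 81.75. SS_between = 1667.5, MS_between = 555.83. F = 6.948, F_crit ≈ 2.866. Reject H₀.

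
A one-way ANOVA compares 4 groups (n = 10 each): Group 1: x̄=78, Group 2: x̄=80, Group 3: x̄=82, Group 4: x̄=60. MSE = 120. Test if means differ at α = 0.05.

Grand mean = 75.0. SS_between = 3080.0, MS_between = 1026.67. F = 8.556, F_crit ≈ 2.866. Reject H₀.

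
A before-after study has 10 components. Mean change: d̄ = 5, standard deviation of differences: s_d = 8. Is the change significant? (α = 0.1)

t = d̄/(s_d/√n) = 5/(8/√10) = 1.976. df = 9, critical t = ±1.833. Reject H₀.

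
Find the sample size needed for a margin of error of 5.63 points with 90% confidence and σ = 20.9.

n = (z*σ/E)² = (1.645×20.9/5.63)² = 37.3 → n = 38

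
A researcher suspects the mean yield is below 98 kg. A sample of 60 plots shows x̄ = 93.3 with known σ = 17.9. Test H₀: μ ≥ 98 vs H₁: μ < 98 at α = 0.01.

z = -2.034. Critical value: -2.33. Fail to reject H₀.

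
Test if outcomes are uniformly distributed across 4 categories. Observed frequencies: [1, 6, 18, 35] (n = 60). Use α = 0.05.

Expected = 15 each. χ² = Σ(O-E)²/E = 45.733. df = 3, critical value = 7.815. Reject H₀.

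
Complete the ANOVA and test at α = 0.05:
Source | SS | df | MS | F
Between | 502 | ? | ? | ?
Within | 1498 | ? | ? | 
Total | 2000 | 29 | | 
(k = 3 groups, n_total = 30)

df_between = 2, df_within = 27. MS_between = 251.0, MS_within = 55.48. F = 4.524, F_crit ≈ 3.354. Reject H₀.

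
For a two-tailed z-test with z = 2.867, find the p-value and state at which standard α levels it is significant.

p = 2·P(Z > |2.867|) = 2·(1 - Φ(2.867)) ≈ 0.0041. Significant at α = 0.1; Significant at α = 0.05; Significant at α = 0.01.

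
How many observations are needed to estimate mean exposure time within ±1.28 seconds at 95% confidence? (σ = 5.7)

n = (z*σ/E)² = (1.96×5.7/1.28)² = 76.2 → n = 77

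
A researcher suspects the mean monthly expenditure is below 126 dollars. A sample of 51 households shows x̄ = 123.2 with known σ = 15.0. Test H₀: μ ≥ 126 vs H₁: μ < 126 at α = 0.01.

z = -1.333. Critical value: -2.33. Fail to reject H₀.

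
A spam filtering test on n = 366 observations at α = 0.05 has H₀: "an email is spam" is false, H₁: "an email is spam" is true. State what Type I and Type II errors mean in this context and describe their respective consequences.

Type I (false positive): concluding that an email is spam when it is not — a legitimate email is sent to the spam folder and the user misses it. Type II (false negative): failing to conclude that an email is spam when it is — a spam email lands in the inbox. Which is costlier depends on domain priorities and is a judgement call rather than a statistical fact.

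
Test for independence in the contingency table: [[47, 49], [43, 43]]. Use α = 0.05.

χ² = 0.02. df = 1, critical = 3.841. Fail to reject H₀. No evidence of dependence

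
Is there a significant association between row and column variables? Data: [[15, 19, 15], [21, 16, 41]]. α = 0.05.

χ² = 7.075. df = 2, critical = 5.991. Reject H₀. Variables are dependent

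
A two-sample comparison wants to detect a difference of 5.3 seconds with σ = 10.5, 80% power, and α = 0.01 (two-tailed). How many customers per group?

n per group = 2(z_α/2 + z_β)²σ²/d² = 2×(2.576 + 0.84)²×10.5²/5.3² = 91.6 → n = 92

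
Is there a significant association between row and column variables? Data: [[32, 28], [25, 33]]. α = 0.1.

χ² = 1.236. df = 1, critical = 2.706. Fail to reject H₀. No evidence of dependence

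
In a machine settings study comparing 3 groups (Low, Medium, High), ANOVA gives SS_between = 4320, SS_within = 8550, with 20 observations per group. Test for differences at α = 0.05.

df_between = 2, df_within = 57. F = MS_between/MS_within = 2160.0/150.0 = 14.4. F_crit ≈ 3.159. Reject H₀. At least one mean differs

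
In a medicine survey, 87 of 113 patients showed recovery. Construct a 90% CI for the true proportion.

p̂ = 0.77. CI = p̂ ± z*√(p̂(1-p̂)/n) = (0.705, 0.835)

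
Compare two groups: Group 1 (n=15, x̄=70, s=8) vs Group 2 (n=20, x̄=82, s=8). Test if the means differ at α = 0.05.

Pooled sp = 8.0. t = -4.392, df = 33. Critical t = ±2.035. Reject H₀.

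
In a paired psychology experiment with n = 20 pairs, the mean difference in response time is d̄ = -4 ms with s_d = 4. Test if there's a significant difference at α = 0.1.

t = d̄/(s_d/√n) = -4/(4/√20) = -4.472. df = 19, critical t = ±1.729. Reject H₀.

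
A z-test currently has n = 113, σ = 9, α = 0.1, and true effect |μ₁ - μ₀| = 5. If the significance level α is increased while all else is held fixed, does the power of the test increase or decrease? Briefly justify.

Power increases: a larger α lowers the critical value, so more of the H₁ sampling distribution falls in the rejection region.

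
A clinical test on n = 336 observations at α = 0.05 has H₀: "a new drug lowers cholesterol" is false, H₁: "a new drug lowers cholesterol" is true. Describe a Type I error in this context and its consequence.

Type I error: rejecting H₀ when it is true — concluding that a new drug lowers cholesterol when in fact it is not. Consequence: approving an ineffective drug — patients take a useless medication and may skip effective alternatives.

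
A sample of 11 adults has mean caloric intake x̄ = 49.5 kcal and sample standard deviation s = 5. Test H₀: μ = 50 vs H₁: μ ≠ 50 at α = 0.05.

t = (x̄ - μ₀)/(s/√n) = (49.5 - 50)/(5/√11) = -0.332. df = 10, critical t = ±2.228. Fail to reject H₀.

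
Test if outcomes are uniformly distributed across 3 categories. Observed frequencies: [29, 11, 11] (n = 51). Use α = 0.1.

Expected = 17 each. χ² = Σ(O-E)²/E = 12.706. df = 2, critical value = 4.605. Reject H₀.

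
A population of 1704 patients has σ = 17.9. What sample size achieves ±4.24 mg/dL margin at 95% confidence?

Without FPC: n₀ = (1.96×17.9/4.24)² = 68.468. With FPC: n = n₀N/(n₀+N-1) = 65.9 → n = 66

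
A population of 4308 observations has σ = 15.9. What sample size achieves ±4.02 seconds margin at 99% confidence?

Without FPC: n₀ = (2.576×15.9/4.02)² = 103.809. With FPC: n = n₀N/(n₀+N-1) = 101.4 → n = 102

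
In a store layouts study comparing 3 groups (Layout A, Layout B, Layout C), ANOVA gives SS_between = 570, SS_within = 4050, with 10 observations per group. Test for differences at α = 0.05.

df_between = 2, df_within = 27. F = MS_between/MS_within = 285.0/150.0 = 1.9. F_crit ≈ 3.354. Fail to reject H₀.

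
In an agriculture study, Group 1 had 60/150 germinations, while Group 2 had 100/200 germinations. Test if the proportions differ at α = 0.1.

p̂₁ = 0.4, p̂₂ = 0.5, pooled p̂ = 0.457. z = -1.858. Critical: ±1.645. Reject H₀.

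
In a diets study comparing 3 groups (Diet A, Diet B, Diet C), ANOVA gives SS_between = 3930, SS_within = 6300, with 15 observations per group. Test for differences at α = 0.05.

df_between = 2, df_within = 42. F = MS_between/MS_within = 1965.0/150.0 = 13.1. F_crit ≈ 3.22. Reject H₀. At least one mean differs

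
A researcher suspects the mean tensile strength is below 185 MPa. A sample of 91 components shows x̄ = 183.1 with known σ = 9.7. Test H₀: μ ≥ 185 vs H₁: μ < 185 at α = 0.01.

z = -1.869. Critical value: -2.33. Fail to reject H₀.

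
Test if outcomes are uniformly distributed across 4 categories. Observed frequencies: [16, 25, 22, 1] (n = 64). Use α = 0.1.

Expected = 16 each. χ² = Σ(O-E)²/E = 21.375. df = 3, critical value = 6.251. Reject H₀.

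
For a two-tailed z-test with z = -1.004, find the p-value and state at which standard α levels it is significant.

p = 2·P(Z > |-1.004|) = 2·(1 - Φ(1.004)) ≈ 0.3154. Not significant at any standard level.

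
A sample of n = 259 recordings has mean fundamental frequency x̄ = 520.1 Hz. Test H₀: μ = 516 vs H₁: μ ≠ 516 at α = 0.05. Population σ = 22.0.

z = (x̄ - μ₀)/(σ/√n) = (520.1 - 516)/(22.0/√259) = 2.999. Critical value: ±1.96. Since |2.999| > 1.96, Reject H₀.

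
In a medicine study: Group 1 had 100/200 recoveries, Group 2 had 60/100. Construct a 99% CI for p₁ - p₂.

p̂₁ = 0.5, p̂₂ = 0.6. Difference = -0.1. CI = (-0.256, 0.056)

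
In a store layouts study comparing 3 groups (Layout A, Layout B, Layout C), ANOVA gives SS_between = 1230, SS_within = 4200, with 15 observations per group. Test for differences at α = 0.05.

df_between = 2, df_within = 42. F = MS_between/MS_within = 615.0/100.0 = 6.15. F_crit ≈ 3.22. Reject H₀. At least one mean differs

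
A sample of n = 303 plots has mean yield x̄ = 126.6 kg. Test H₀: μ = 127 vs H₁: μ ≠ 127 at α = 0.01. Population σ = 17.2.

z = (x̄ - μ₀)/(σ/√n) = (126.6 - 127)/(17.2/√303) = -0.405. Critical value: ±2.576. Since |-0.405| ≤ 2.576, Fail to reject H₀.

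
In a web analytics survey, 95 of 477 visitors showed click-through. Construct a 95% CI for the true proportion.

p̂ = 0.199. CI = p̂ ± z*√(p̂(1-p̂)/n) = (0.163, 0.235)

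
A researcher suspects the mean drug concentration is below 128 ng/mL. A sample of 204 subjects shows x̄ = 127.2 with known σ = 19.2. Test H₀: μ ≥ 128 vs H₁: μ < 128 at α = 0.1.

z = -0.595. Critical value: -1.28. Fail to reject H₀.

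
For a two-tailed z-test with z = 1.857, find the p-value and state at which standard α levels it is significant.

p = 2·P(Z > |1.857|) = 2·(1 - Φ(1.857)) ≈ 0.0633. Significant at α = 0.1.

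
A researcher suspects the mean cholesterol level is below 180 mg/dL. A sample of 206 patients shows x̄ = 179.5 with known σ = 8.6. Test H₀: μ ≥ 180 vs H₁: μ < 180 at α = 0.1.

z = -0.834. Critical value: -1.28. Fail to reject H₀.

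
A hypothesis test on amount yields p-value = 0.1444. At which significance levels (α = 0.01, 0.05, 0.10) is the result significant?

p = 0.1444. Not significant at any of the given levels.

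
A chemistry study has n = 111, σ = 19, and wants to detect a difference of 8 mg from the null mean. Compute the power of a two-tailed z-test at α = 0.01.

SE = σ/√n = 19/√111 = 1.803. Non-centrality λ = d/SE = 8/1.803 = 4.436. Power ≈ Φ(λ - z_{α/2}) = Φ(4.436 - 2.576) = Φ(1.86) = 0.969.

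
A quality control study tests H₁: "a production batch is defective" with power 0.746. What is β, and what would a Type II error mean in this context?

β = 1 - power = 1 - 0.746 = 0.254. A Type II error is failing to reject H₀ when H₀ is false (false negative) — here, failing to conclude that a production batch is defective when in fact it is true. Consequence: shipping a defective batch — faulty products reach customers.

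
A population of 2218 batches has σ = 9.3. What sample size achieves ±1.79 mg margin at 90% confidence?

Without FPC: n₀ = (1.645×9.3/1.79)² = 73.045. With FPC: n = n₀N/(n₀+N-1) = 70.7 → n = 71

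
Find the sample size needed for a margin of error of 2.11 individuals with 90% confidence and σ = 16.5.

n = (z*σ/E)² = (1.645×16.5/2.11)² = 165.5 → n = 166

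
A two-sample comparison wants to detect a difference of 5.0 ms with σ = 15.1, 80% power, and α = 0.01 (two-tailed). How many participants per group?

n per group = 2(z_α/2 + z_β)²σ²/d² = 2×(2.576 + 0.84)²×15.1²/5.0² = 212.9 → n = 213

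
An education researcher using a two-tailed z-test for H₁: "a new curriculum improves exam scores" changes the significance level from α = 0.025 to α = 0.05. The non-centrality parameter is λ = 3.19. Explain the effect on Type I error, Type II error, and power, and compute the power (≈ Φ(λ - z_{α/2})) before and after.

Increasing α from 0.025 to 0.05:
• Type I error rate increases (α is the Type I rate by definition).
• Critical value moves from z_{α/2} = 2.241 to 1.96, so power = Φ(λ - z_{α/2}) goes from Φ(3.19 - 2.241) = 0.829 to Φ(3.19 - 1.96) = 0.891.
• Type II error rate β = 1 - power therefore decreases (0.171 → 0.109).
Appropriate when false negatives are costly — here, keeping the old curriculum when the new one would have helped students.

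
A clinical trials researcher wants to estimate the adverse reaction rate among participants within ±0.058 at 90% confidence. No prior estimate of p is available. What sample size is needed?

Conservative approach: use p = 0.5 (maximizes p(1-p) = 0.25). n = z²(0.25)/E² = 1.645²×0.25/0.058² = 201.1 → n = 202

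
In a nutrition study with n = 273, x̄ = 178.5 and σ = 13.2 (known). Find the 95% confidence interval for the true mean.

CI = x̄ ± z*(σ/√n) = 178.5 ± 1.96(13.2/√273) = 178.5 ± 1.57 = (176.93, 180.07)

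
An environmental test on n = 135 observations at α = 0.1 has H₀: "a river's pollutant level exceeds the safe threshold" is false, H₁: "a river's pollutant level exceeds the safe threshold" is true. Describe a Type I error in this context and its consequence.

Type I error: rejecting H₀ when it is true — concluding that a river's pollutant level exceeds the safe threshold when in fact it is not. Consequence: shutting down a compliant factory unnecessarily.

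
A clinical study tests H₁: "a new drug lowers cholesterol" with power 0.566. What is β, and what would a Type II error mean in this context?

β = 1 - power = 1 - 0.566 = 0.434. A Type II error is failing to reject H₀ when H₀ is false (false negative) — here, failing to conclude that a new drug lowers cholesterol when in fact it is true. Consequence: shelving an effective drug — patients miss out on a treatment that would have helped.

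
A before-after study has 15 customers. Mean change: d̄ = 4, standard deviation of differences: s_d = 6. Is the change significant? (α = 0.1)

t = d̄/(s_d/√n) = 4/(6/√15) = 2.582. df = 14, critical t = ±1.761. Reject H₀.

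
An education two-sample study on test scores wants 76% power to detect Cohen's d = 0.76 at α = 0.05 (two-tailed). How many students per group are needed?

z_{α/2} = 1.96, z_β = Φ⁻¹(0.76) = 0.706. For medium effect (d = 0.76): n per group = 2(z_{α/2} + z_β)²/d² = 2(1.96 + 0.706)²/0.76² = 24.6 → 25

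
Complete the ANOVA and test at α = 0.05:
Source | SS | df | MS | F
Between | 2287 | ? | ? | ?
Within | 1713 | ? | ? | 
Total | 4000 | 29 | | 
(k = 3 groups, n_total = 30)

df_between = 2, df_within = 27. MS_between = 1143.5, MS_within = 63.44. F = 18.024, F_crit ≈ 3.354. Reject H₀.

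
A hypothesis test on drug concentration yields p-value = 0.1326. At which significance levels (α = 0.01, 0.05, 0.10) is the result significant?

p = 0.1326. Not significant at any of the given levels.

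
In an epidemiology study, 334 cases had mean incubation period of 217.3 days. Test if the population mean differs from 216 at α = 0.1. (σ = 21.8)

z = (x̄ - μ₀)/(σ/√n) = (217.3 - 216)/(21.8/√334) = 1.09. Critical value: ±1.645. Since |1.09| ≤ 1.645, Fail to reject H₀.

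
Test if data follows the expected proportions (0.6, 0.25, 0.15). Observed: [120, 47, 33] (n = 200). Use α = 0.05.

Expected: [120.0, 50.0, 30.0]. χ² = 0.48. df = 2, critical = 5.991. Fail to reject H₀.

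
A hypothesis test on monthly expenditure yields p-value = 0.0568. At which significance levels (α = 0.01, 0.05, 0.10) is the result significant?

p = 0.0568. Significant at: α = 0.1.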